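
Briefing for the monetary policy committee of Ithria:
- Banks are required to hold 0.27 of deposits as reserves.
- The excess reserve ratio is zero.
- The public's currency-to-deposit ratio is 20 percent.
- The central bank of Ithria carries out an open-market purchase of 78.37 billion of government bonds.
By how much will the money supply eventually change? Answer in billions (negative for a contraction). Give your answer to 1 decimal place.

200.1 billion

The money multiplier is m = (1 + c) / (rr + c) = (1 + 0.2) / (0.27 + 0.2) ≈ 2.5532.
The purchase adds 78.37 billion of base, so ΔM = m × ΔMB = 2.5532 × (+78.37) ≈ 200.0943 billion.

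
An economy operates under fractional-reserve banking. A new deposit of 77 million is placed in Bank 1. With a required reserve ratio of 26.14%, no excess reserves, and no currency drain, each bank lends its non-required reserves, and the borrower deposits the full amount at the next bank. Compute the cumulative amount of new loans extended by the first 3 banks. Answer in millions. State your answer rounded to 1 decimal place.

129.9 million

Bank i lends (1 − rr)^i of the original deposit: Bank 1 lends 77·0.7386 = 56.8722, Bank 2 lends 77·0.7386² ≈ 42.0058, and so on.
Summing a geometric series: total = 77·[0.7386·(1 − 0.7386^3) / (1 − 0.7386)] ≈ 129.9035 million.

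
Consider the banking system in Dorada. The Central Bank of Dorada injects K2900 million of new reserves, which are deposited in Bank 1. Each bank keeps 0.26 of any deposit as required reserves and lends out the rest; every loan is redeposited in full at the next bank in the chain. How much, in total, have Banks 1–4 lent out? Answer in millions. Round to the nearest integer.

Bank i lends (1 − rr)^i of the original deposit: Bank 1 lends 2900·0.7400 = 2146.0000, Bank 2 lends 2900·0.7400² = 1588.0400, and so on.
Summing a geometric series: total = 2900·[0.7400·(1 − 0.7400^4) / (1 − 0.7400)] ≈ 5778.8003 million.

K5779 million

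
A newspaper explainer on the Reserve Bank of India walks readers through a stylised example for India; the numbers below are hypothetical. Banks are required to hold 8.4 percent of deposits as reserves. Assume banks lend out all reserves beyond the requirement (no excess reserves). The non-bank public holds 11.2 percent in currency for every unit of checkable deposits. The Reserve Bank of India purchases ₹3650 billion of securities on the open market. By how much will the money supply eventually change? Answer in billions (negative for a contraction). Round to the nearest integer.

The money multiplier is m = (1 + c) / (rr + c) = (1 + 0.112) / (0.084 + 0.112) ≈ 5.67347.
The purchase adds 3650 billion of base, so ΔM = m × ΔMB = 5.67347 × (+3650) = 20708.1655 billion.

₹20708 billion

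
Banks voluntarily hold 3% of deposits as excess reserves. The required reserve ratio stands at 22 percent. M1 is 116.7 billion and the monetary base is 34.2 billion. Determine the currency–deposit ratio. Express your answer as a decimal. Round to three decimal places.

0.061

Using m = M/MB = 116.7/34.2 ≈ 3.412281. From m = (1 + c)/(c + rr + e), rearranging gives 1 + c = m·(c + rr + e), so c·(1 − m) = m·(rr + e) − 1.
Hence c = [m·(rr + e) − 1]/(1 − m) = [3.412281 × (0.22 + 0.03) − 1] / (1 − 3.412281) ≈ 0.060909.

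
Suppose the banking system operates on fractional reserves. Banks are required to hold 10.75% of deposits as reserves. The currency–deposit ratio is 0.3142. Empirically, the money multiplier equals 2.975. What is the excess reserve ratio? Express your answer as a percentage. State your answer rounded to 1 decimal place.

Using m = 2.975. Since m = (1 + c)/(c + rr + e), the denominator satisfies c + rr + e = (1 + c)/m = (1 + 0.3142) / 2.975 ≈ 0.441748.
With c = 0.3142 and rr = 0.1075, the excess reserve ratio is 0.441748 − 0.3142 − 0.1075 = 0.020048.

2.0%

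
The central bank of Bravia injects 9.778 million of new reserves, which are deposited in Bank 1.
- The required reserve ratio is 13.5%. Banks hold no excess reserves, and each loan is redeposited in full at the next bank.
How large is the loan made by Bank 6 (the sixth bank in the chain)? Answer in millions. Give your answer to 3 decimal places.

4.096 million

Each bank lends a fraction (1 − rr) = 0.8650 of the deposit it receives, so Bank 6 receives 9.778·0.8650^5 and lends 9.778·0.8650^6 ≈ 4.0959 million.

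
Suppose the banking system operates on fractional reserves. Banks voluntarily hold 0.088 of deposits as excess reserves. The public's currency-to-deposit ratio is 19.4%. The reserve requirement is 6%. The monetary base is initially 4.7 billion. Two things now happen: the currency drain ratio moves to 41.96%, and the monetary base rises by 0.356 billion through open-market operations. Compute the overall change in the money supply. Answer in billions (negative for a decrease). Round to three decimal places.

Before: m₁ = (1 + 0.194) / (0.06 + 0.088 + 0.194) ≈ 3.49123, MB₁ = 4.7, so M₁ = 3.49123 × 4.7 ≈ 16.4088 billion.
After: m₂ = (1 + 0.4196) / (0.06 + 0.088 + 0.4196) ≈ 2.50106, MB₂ = 4.7 + 0.356 = 5.056, so M₂ = 2.50106 × 5.056 ≈ 12.6454 billion.
ΔM = M₂ − M₁ = 12.6454 − 16.4088 = -3.7634 billion.

-3.763 billion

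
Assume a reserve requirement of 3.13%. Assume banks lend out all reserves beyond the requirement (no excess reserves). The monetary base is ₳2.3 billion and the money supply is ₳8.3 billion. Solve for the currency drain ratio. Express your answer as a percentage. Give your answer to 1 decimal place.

Using m = M/MB = 8.3/2.3 ≈ 3.608696. From m = (1 + c)/(c + rr + e), rearranging gives 1 + c = m·(c + rr + e), so c·(1 − m) = m·(rr + e) − 1.
Hence c = [m·(rr + e) − 1]/(1 − m) = [3.608696 × (0.0313 + 0) − 1] / (1 − 3.608696) ≈ 0.340035.

34.0%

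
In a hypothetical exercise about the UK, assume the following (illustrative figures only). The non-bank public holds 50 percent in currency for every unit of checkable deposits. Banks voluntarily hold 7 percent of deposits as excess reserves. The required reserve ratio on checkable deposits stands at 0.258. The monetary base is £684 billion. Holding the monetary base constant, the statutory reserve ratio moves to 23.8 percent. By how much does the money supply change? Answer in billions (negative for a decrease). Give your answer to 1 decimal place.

Initially m₁ = (1 + 0.5) / (0.258 + 0.07 + 0.5) ≈ 1.81159, so M₁ = 1.81159 × 684 ≈ 1239.1276 billion.
After the change m₂ = (1 + 0.5) / (0.238 + 0.07 + 0.5) ≈ 1.85644, so M₂ = 1.85644 × 684 ≈ 1269.805 billion.
ΔM = M₂ − M₁ = 1269.805 − 1239.1276 = 30.6774 billion.

£30.7 billion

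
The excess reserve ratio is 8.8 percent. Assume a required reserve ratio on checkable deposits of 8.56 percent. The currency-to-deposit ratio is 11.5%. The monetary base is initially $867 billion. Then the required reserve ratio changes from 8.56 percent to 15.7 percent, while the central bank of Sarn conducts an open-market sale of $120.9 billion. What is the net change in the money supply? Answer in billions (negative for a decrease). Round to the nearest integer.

-1039 billion

Before: m₁ = (1 + 0.115) / (0.0856 + 0.088 + 0.115) ≈ 3.8635, MB₁ = 867, so M₁ = 3.8635 × 867 = 3349.6545 billion.
After: m₂ = (1 + 0.115) / (0.157 + 0.088 + 0.115) ≈ 3.0972, MB₂ = 867 − 120.9 = 746.1, so M₂ = 3.0972 × 746.1 ≈ 2310.8209 billion.
ΔM = M₂ − M₁ = 2310.8209 − 3349.6545 = -1038.8336 billion.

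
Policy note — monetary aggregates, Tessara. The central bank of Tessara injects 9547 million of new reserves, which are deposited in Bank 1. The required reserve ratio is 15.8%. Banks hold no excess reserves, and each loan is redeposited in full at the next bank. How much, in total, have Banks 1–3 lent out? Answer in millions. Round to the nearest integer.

Bank i lends (1 − rr)^i of the original deposit: Bank 1 lends 9547·0.8420 = 8038.5740, Bank 2 lends 9547·0.8420² ≈ 6768.4793, and so on.
Summing a geometric series: total = 9547·[0.8420·(1 − 0.8420^3) / (1 − 0.8420)] ≈ 20506.1129 million.

20506 million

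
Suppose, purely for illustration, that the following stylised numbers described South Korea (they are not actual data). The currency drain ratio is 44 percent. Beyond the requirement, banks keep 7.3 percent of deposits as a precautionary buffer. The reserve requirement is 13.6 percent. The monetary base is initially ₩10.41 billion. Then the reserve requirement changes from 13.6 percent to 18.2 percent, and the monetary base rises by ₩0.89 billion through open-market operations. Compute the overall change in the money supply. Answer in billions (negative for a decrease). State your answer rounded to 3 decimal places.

Before: m₁ = (1 + 0.44) / (0.136 + 0.073 + 0.44) ≈ 2.218798, MB₁ = 10.41, so M₁ = 2.218798 × 10.41 ≈ 23.0977 billion.
After: m₂ = (1 + 0.44) / (0.182 + 0.073 + 0.44) ≈ 2.071942, MB₂ = 10.41 + 0.89 = 11.3, so M₂ = 2.071942 × 11.3 ≈ 23.4129 billion.
ΔM = M₂ − M₁ = 23.4129 − 23.0977 = 0.3152 billion.

₩0.315 billion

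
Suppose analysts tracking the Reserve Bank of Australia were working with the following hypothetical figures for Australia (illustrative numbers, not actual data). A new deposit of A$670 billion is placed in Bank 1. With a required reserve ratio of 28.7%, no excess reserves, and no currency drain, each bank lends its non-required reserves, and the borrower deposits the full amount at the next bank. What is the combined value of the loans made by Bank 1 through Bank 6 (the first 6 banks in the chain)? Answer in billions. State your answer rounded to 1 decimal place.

Bank i lends (1 − rr)^i of the original deposit: Bank 1 lends 670·0.7130 = 477.7100, Bank 2 lends 670·0.7130² ≈ 340.6072, and so on.
Summing a geometric series: total = 670·[0.7130·(1 − 0.7130^6) / (1 − 0.7130)] ≈ 1445.8095 billion.

A$1445.8 billion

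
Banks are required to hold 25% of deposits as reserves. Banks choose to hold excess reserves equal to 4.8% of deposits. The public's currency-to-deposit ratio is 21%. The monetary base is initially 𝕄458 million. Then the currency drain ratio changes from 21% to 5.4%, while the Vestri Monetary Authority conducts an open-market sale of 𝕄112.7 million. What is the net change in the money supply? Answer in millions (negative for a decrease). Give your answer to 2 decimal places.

-56.97 million

Before: m₁ = (1 + 0.21) / (0.25 + 0.048 + 0.21) ≈ 2.381890, MB₁ = 458, so M₁ = 2.381890 × 458 ≈ 1090.9056 million.
After: m₂ = (1 + 0.054) / (0.25 + 0.048 + 0.054) ≈ 2.994318, MB₂ = 458 − 112.7 = 345.3, so M₂ = 2.994318 × 345.3 ≈ 1033.938 million.
ΔM = M₂ − M₁ = 1033.938 − 1090.9056 = -56.9676 million.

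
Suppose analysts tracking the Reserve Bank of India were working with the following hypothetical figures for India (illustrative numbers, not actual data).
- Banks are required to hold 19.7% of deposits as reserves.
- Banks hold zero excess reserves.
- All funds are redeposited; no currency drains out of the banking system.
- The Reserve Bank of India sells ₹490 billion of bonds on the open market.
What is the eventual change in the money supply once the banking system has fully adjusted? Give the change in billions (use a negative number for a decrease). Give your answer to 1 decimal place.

The simple money multiplier is m = 1/rr = 1/0.197 ≈ 5.07614.
An open-market sale reduces the monetary base by 490 billion, so ΔM = m × ΔMB = 5.07614 × (−490) = -2487.3086 billion.

-2487.3 billion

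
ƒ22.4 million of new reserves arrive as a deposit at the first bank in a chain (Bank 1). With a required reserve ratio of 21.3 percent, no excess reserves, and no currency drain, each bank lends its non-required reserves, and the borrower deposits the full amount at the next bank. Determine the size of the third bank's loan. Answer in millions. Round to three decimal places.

ƒ10.919 million

Each bank lends a fraction (1 − rr) = 0.7870 of the deposit it receives, so Bank 3 receives 22.4·0.7870^2 and lends 22.4·0.7870^3 ≈ 10.9187 million.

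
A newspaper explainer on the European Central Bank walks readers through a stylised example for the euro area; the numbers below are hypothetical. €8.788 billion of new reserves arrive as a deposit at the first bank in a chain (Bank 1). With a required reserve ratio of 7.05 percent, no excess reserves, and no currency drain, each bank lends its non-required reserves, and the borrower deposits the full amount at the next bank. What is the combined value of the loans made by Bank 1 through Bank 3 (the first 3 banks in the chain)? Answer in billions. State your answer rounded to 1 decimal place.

€22.8 billion

Bank i lends (1 − rr)^i of the original deposit: Bank 1 lends 8.788·0.9295 ≈ 8.1684, Bank 2 lends 8.788·0.9295² ≈ 7.5926, and so on.
Summing a geometric series: total = 8.788·[0.9295·(1 − 0.9295^3) / (1 − 0.9295)] ≈ 22.8183 billion.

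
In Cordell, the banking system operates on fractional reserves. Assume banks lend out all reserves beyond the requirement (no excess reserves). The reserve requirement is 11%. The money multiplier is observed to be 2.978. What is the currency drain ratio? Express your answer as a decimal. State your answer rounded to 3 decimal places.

Using m = 2.978. From m = (1 + c)/(c + rr + e), rearranging gives 1 + c = m·(c + rr + e), so c·(1 − m) = m·(rr + e) − 1.
Hence c = [m·(rr + e) − 1]/(1 − m) = [2.978 × (0.11 + 0) − 1] / (1 − 2.978) ≈ 0.339949.

0.340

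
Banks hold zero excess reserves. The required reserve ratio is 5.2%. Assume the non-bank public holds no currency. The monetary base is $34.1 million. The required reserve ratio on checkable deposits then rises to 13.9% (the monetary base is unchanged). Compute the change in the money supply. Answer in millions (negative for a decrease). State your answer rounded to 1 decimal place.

Initially m₁ = 1 / (0.052) ≈ 19.2308, so M₁ = 19.2308 × 34.1 ≈ 655.7703 million.
After the change m₂ = 1 / (0.139) ≈ 7.1942, so M₂ = 7.1942 × 34.1 ≈ 245.3222 million.
ΔM = M₂ − M₁ = 245.3222 − 655.7703 = -410.4481 million.

-410.4 million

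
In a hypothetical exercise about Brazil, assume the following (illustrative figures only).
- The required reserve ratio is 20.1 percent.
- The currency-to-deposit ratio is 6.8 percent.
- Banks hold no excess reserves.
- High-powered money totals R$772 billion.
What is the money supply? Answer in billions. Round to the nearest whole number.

R$3065 billion

The money multiplier is m = (1 + c) / (rr + c) = (1 + 0.068) / (0.201 + 0.068) ≈ 3.9703.
So M = m × MB = 3.9703 × 772 = 3065.0716 billion.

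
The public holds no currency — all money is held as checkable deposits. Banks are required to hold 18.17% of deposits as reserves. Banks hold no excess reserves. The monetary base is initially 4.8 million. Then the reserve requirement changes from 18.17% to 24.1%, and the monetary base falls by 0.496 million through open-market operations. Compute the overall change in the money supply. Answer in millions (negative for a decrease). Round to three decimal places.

Before: m₁ = 1 / (0.1817) ≈ 5.50358, MB₁ = 4.8, so M₁ = 5.50358 × 4.8 ≈ 26.4172 million.
After: m₂ = 1 / (0.241) ≈ 4.14938, MB₂ = 4.8 − 0.496 = 4.304, so M₂ = 4.14938 × 4.304 ≈ 17.8589 million.
ΔM = M₂ − M₁ = 17.8589 − 26.4172 = -8.5583 million.

-8.558 million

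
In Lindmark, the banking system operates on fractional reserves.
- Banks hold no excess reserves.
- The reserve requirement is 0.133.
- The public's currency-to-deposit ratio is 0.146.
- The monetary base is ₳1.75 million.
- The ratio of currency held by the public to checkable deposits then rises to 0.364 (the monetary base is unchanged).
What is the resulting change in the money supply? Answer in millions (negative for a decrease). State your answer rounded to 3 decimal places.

Initially m₁ = (1 + 0.146) / (0.133 + 0.146) ≈ 4.10753, so M₁ = 4.10753 × 1.75 ≈ 7.1882 million.
After the change m₂ = (1 + 0.364) / (0.133 + 0.364) ≈ 2.74447, so M₂ = 2.74447 × 1.75 ≈ 4.8028 million.
ΔM = M₂ − M₁ = 4.8028 − 7.1882 = -2.3854 million.

-2.385 million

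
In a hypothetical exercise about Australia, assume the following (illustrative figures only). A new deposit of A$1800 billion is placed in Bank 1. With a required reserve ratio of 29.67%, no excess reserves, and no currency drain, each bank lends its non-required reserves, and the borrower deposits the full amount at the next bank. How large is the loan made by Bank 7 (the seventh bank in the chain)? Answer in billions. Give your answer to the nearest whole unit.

A$153 billion

Each bank lends a fraction (1 − rr) = 0.7033 of the deposit it receives, so Bank 7 receives 1800·0.7033^6 and lends 1800·0.7033^7 ≈ 153.1993 billion.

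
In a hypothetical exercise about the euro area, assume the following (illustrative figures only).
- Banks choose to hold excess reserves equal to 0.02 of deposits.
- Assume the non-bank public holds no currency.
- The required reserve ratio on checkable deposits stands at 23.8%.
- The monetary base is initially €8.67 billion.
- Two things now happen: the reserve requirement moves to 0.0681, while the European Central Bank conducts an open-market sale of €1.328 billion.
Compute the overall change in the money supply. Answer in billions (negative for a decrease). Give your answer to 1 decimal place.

€49.7 billion

Before: m₁ = 1 / (0.238 + 0.02) ≈ 3.8760, MB₁ = 8.67, so M₁ = 3.8760 × 8.67 ≈ 33.6049 billion.
After: m₂ = 1 / (0.0681 + 0.02) ≈ 11.3507, MB₂ = 8.67 − 1.328 = 7.342, so M₂ = 11.3507 × 7.342 ≈ 83.3368 billion.
ΔM = M₂ − M₁ = 83.3368 − 33.6049 = 49.7319 billion.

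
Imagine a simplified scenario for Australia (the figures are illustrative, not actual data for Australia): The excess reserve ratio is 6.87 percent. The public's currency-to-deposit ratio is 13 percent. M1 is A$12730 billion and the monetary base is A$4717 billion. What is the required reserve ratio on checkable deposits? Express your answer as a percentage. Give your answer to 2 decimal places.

22.00%

Using m = M/MB = 12730/4717 ≈ 2.698749. Since m = (1 + c)/(c + rr + e), the denominator satisfies c + rr + e = (1 + c)/m = (1 + 0.13) / 2.698749 ≈ 0.418713.
With c = 0.13 and e = 0.0687, the required reserve ratio on checkable deposits is 0.418713 − 0.13 − 0.0687 = 0.220013.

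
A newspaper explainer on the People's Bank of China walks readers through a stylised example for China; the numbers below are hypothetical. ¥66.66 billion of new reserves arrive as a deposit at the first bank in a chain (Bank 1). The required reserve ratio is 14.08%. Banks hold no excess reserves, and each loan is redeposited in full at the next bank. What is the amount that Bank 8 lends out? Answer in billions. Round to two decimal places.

¥19.80 billion

Each bank lends a fraction (1 − rr) = 0.8592 of the deposit it receives, so Bank 8 receives 66.66·0.8592^7 and lends 66.66·0.8592^8 ≈ 19.7979 billion.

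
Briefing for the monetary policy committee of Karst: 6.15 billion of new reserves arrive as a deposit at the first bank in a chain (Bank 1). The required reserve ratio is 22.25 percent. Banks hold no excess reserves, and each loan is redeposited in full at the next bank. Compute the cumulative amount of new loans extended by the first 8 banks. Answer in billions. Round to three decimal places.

Bank i lends (1 − rr)^i of the original deposit: Bank 1 lends 6.15·0.7775 ≈ 4.7816, Bank 2 lends 6.15·0.7775² ≈ 3.7177, and so on.
Summing a geometric series: total = 6.15·[0.7775·(1 − 0.7775^8) / (1 − 0.7775)] ≈ 18.6207 billion.

18.621 billion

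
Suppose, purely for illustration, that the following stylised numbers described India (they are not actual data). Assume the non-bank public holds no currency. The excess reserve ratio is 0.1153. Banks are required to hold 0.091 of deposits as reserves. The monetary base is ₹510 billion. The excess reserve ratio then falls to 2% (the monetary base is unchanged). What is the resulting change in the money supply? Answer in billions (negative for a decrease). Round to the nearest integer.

₹2122 billion

Initially m₁ = 1 / (0.091 + 0.1153) ≈ 4.8473, so M₁ = 4.8473 × 510 = 2472.123 billion.
After the change m₂ = 1 / (0.091 + 0.02) ≈ 9.0090, so M₂ = 9.0090 × 510 = 4594.59 billion.
ΔM = M₂ − M₁ = 4594.59 − 2472.123 = 2122.467 billion.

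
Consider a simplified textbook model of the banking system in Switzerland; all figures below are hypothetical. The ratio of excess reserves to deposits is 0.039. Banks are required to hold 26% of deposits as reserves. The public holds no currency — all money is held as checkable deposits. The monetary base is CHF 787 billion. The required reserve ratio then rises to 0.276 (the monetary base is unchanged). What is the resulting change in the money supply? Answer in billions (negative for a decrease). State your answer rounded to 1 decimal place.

Initially m₁ = 1 / (0.26 + 0.039) ≈ 3.34448, so M₁ = 3.34448 × 787 ≈ 2632.1058 billion.
After the change m₂ = 1 / (0.276 + 0.039) ≈ 3.17460, so M₂ = 3.17460 × 787 = 2498.4102 billion.
ΔM = M₂ − M₁ = 2498.4102 − 2632.1058 = -133.6956 billion.

-133.7 billion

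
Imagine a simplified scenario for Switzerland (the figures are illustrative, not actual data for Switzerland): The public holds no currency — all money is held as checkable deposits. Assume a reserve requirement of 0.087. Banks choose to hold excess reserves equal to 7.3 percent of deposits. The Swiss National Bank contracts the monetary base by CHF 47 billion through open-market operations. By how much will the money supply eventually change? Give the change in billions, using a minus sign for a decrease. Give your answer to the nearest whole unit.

The money multiplier is m = 1 / (rr + e) = 1 / (0.087 + 0.073) = 6.25.
The sale removes 47 billion of base, so ΔM = m × ΔMB = 6.25 × (−47) = -293.75 billion.

-294 billion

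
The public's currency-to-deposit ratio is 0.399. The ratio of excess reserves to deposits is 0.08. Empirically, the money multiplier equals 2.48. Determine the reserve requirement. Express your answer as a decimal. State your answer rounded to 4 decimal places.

0.0851

Using m = 2.48. Since m = (1 + c)/(c + rr + e), the denominator satisfies c + rr + e = (1 + c)/m = (1 + 0.399) / 2.48 ≈ 0.564113.
With c = 0.399 and e = 0.08, the reserve requirement is 0.564113 − 0.399 − 0.08 = 0.085113.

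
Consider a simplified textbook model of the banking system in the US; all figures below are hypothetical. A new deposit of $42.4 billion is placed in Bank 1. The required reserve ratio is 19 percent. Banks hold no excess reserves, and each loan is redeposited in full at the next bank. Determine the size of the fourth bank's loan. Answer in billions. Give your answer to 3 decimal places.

$18.252 billion

Each bank lends a fraction (1 − rr) = 0.8100 of the deposit it receives, so Bank 4 receives 42.4·0.8100^3 and lends 42.4·0.8100^4 ≈ 18.2518 billion.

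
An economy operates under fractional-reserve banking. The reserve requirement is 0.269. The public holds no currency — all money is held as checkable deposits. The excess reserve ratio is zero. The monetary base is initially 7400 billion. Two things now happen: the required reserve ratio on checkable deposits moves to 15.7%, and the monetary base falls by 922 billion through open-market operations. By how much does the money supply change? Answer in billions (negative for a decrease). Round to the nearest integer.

13752 billion

Before: m₁ = 1 / (0.269) ≈ 3.71747, MB₁ = 7400, so M₁ = 3.71747 × 7400 = 27509.278 billion.
After: m₂ = 1 / (0.157) ≈ 6.36943, MB₂ = 7400 − 922 = 6478, so M₂ = 6.36943 × 6478 ≈ 41261.1675 billion.
ΔM = M₂ − M₁ = 41261.1675 − 27509.278 = 13751.8895 billion.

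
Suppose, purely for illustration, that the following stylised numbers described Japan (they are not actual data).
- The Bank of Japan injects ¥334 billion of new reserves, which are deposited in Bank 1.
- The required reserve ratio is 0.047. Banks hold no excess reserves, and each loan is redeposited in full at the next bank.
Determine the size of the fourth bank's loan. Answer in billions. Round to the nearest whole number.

Each bank lends a fraction (1 − rr) = 0.9530 of the deposit it receives, so Bank 4 receives 334·0.9530^3 and lends 334·0.9530^4 ≈ 275.4978 billion.

¥275 billion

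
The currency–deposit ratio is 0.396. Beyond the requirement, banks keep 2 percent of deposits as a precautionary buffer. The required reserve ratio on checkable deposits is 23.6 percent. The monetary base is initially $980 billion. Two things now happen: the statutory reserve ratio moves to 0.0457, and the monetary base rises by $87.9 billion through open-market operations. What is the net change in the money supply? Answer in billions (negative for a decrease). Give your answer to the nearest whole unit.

$1131 billion

Before: m₁ = (1 + 0.396) / (0.236 + 0.02 + 0.396) ≈ 2.14110, MB₁ = 980, so M₁ = 2.14110 × 980 = 2098.278 billion.
After: m₂ = (1 + 0.396) / (0.0457 + 0.02 + 0.396) ≈ 3.02361, MB₂ = 980 + 87.9 = 1067.9, so M₂ = 3.02361 × 1067.9 ≈ 3228.9131 billion.
ΔM = M₂ − M₁ = 3228.9131 − 2098.278 = 1130.6351 billion.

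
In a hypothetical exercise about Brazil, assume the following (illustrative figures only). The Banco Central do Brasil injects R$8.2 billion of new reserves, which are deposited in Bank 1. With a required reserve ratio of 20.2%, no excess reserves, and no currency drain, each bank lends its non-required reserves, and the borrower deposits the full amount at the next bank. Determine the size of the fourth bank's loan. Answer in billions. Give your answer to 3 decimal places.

R$3.325 billion

Each bank lends a fraction (1 − rr) = 0.7980 of the deposit it receives, so Bank 4 receives 8.2·0.7980^3 and lends 8.2·0.7980^4 ≈ 3.3253 billion.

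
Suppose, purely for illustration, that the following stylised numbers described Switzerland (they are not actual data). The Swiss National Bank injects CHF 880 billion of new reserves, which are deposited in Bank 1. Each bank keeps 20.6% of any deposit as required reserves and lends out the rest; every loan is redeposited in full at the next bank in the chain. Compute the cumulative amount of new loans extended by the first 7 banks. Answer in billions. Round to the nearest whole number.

CHF 2717 billion

Bank i lends (1 − rr)^i of the original deposit: Bank 1 lends 880·0.7940 = 698.7200, Bank 2 lends 880·0.7940² ≈ 554.7837, and so on.
Summing a geometric series: total = 880·[0.7940·(1 − 0.7940^7) / (1 − 0.7940)] ≈ 2717.0378 billion.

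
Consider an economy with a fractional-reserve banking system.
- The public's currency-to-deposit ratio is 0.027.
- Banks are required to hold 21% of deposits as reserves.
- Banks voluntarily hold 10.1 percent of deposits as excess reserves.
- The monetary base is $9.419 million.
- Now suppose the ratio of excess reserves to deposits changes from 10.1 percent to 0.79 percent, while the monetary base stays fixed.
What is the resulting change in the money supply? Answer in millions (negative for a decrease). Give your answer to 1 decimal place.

Initially m₁ = (1 + 0.027) / (0.21 + 0.101 + 0.027) ≈ 3.0385, so M₁ = 3.0385 × 9.419 ≈ 28.6196 million.
After the change m₂ = (1 + 0.027) / (0.21 + 0.0079 + 0.027) ≈ 4.1935, so M₂ = 4.1935 × 9.419 ≈ 39.4986 million.
ΔM = M₂ − M₁ = 39.4986 − 28.6196 = 10.879 million.

$10.9 million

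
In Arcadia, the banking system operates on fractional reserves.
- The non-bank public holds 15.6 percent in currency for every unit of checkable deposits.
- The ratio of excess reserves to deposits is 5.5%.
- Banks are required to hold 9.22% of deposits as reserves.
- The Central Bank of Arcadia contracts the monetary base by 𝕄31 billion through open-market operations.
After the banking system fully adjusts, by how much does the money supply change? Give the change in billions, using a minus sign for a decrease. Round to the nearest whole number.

The money multiplier is m = (1 + c) / (rr + e + c) = (1 + 0.156) / (0.0922 + 0.055 + 0.156) ≈ 3.8127.
The sale removes 31 billion of base, so ΔM = m × ΔMB = 3.8127 × (−31) = -118.1937 billion.

-118 billion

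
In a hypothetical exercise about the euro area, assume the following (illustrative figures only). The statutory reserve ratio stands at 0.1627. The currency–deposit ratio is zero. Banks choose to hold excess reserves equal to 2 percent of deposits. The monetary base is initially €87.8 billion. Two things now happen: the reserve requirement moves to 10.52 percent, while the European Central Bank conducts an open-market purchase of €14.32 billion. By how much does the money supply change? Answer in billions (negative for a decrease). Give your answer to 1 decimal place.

Before: m₁ = 1 / (0.1627 + 0.02) ≈ 5.47345, MB₁ = 87.8, so M₁ = 5.47345 × 87.8 ≈ 480.5689 billion.
After: m₂ = 1 / (0.1052 + 0.02) ≈ 7.98722, MB₂ = 87.8 + 14.32 = 102.12, so M₂ = 7.98722 × 102.12 ≈ 815.6549 billion.
ΔM = M₂ − M₁ = 815.6549 − 480.5689 = 335.086 billion.

€335.1 billion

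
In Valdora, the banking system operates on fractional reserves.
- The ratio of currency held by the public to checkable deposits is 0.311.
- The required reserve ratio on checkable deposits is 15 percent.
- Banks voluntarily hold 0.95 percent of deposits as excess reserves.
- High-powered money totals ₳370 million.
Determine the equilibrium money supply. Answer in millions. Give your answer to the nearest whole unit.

The money multiplier is m = (1 + c) / (rr + e + c) = (1 + 0.311) / (0.15 + 0.0095 + 0.311) ≈ 2.7864.
So M = m × MB = 2.7864 × 370 = 1030.968 million.

₳1031 million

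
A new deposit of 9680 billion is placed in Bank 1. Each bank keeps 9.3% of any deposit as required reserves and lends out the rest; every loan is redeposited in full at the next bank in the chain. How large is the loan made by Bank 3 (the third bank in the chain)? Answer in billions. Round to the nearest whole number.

Each bank lends a fraction (1 − rr) = 0.9070 of the deposit it receives, so Bank 3 receives 9680·0.9070^2 and lends 9680·0.9070^3 ≈ 7222.6608 billion.

7223 billion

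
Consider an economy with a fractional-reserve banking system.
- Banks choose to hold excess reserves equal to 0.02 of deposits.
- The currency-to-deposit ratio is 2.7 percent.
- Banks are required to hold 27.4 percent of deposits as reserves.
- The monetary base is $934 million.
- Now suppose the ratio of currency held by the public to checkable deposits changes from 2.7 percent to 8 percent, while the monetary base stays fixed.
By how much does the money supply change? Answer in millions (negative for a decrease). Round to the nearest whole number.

-291 million

Initially m₁ = (1 + 0.027) / (0.274 + 0.02 + 0.027) ≈ 3.1994, so M₁ = 3.1994 × 934 = 2988.2396 million.
After the change m₂ = (1 + 0.08) / (0.274 + 0.02 + 0.08) ≈ 2.8877, so M₂ = 2.8877 × 934 = 2697.1118 million.
ΔM = M₂ − M₁ = 2697.1118 − 2988.2396 = -291.1278 million.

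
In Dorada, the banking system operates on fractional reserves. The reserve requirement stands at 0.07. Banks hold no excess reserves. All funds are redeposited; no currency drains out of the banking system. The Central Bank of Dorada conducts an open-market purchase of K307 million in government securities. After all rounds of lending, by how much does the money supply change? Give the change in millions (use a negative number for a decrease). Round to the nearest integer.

K4386 million

The simple money multiplier is m = 1/rr = 1/0.07 ≈ 14.2857.
An open-market purchase increases the monetary base by 307 million, so ΔM = m × ΔMB = 14.2857 × 307 = 4385.7099 million.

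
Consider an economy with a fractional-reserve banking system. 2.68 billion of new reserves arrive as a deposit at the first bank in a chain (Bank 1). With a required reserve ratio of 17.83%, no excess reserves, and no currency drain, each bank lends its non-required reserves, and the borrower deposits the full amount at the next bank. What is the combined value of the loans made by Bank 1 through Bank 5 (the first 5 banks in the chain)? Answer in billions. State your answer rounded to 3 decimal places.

7.724 billion

Bank i lends (1 − rr)^i of the original deposit: Bank 1 lends 2.68·0.8217 ≈ 2.2022, Bank 2 lends 2.68·0.8217² ≈ 1.8095, and so on.
Summing a geometric series: total = 2.68·[0.8217·(1 − 0.8217^5) / (1 − 0.8217)] ≈ 7.7242 billion.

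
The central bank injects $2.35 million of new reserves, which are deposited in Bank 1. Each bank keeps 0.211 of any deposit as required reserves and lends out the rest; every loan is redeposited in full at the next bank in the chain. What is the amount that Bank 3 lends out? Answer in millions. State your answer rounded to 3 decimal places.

$1.154 million

Each bank lends a fraction (1 − rr) = 0.7890 of the deposit it receives, so Bank 3 receives 2.35·0.7890^2 and lends 2.35·0.7890^3 ≈ 1.1542 million.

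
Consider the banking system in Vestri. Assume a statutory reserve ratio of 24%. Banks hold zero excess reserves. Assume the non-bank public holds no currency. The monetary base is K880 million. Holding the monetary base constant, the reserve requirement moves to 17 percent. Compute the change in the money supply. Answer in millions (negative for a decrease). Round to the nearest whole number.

K1510 million

Initially m₁ = 1 / (0.24) ≈ 4.1667, so M₁ = 4.1667 × 880 = 3666.696 million.
After the change m₂ = 1 / (0.17) ≈ 5.8824, so M₂ = 5.8824 × 880 = 5176.512 million.
ΔM = M₂ − M₁ = 5176.512 − 3666.696 = 1509.816 million.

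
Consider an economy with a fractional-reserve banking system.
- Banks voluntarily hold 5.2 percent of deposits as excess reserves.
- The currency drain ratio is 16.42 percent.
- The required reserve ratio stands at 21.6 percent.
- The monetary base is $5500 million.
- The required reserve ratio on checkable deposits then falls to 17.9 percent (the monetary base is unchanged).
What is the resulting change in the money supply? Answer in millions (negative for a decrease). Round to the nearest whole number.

Initially m₁ = (1 + 0.1642) / (0.216 + 0.052 + 0.1642) ≈ 2.69366, so M₁ = 2.69366 × 5500 = 14815.13 million.
After the change m₂ = (1 + 0.1642) / (0.179 + 0.052 + 0.1642) ≈ 2.94585, so M₂ = 2.94585 × 5500 = 16202.175 million.
ΔM = M₂ − M₁ = 16202.175 − 14815.13 = 1387.045 million.

$1387 million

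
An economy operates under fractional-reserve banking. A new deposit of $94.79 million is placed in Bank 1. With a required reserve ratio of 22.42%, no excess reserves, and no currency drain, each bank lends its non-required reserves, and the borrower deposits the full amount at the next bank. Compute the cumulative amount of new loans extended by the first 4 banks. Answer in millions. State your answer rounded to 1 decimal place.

Bank i lends (1 − rr)^i of the original deposit: Bank 1 lends 94.79·0.7758 ≈ 73.5381, Bank 2 lends 94.79·0.7758² ≈ 57.0508, and so on.
Summing a geometric series: total = 94.79·[0.7758·(1 − 0.7758^4) / (1 − 0.7758)] ≈ 209.1859 million.

$209.2 million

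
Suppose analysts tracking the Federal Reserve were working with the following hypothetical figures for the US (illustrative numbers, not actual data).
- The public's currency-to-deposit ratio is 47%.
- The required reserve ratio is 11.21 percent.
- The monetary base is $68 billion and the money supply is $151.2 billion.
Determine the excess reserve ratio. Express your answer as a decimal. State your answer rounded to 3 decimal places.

Using m = M/MB = 151.2/68 ≈ 2.223529. Since m = (1 + c)/(c + rr + e), the denominator satisfies c + rr + e = (1 + c)/m = (1 + 0.47) / 2.223529 ≈ 0.661111.
With c = 0.47 and rr = 0.1121, the excess reserve ratio is 0.661111 − 0.47 − 0.1121 = 0.079011.

0.079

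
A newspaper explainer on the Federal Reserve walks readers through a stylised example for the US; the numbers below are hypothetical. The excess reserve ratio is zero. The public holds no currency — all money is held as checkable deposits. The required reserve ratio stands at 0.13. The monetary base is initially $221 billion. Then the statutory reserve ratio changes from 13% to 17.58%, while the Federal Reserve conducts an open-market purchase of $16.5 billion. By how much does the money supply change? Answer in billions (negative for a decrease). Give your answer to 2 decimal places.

-349.03 billion

Before: m₁ = 1 / (0.13) ≈ 7.692308, MB₁ = 221, so M₁ = 7.692308 × 221 ≈ 1700.0001 billion.
After: m₂ = 1 / (0.1758) ≈ 5.688282, MB₂ = 221 + 16.5 = 237.5, so M₂ = 5.688282 × 237.5 ≈ 1350.967 billion.
ΔM = M₂ − M₁ = 1350.967 − 1700.0001 = -349.0331 billion.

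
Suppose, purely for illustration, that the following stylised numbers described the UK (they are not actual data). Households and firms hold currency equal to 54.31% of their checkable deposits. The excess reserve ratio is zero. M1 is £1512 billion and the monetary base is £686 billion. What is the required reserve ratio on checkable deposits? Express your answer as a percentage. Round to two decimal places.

Using m = M/MB = 1512/686 ≈ 2.204082. Since m = (1 + c)/(c + rr + e), the denominator satisfies c + rr + e = (1 + c)/m = (1 + 0.5431) / 2.204082 ≈ 0.700110.
With c = 0.5431 and e = 0, the required reserve ratio on checkable deposits is 0.700110 − 0.5431 − 0 = 0.15701.

15.70%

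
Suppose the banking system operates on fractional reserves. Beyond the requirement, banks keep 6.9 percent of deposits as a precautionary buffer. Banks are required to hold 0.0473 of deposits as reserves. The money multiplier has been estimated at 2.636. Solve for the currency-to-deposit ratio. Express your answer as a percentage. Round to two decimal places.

Using m = 2.636. From m = (1 + c)/(c + rr + e), rearranging gives 1 + c = m·(c + rr + e), so c·(1 − m) = m·(rr + e) − 1.
Hence c = [m·(rr + e) − 1]/(1 − m) = [2.636 × (0.0473 + 0.069) − 1] / (1 − 2.636) ≈ 0.423859.

42.39%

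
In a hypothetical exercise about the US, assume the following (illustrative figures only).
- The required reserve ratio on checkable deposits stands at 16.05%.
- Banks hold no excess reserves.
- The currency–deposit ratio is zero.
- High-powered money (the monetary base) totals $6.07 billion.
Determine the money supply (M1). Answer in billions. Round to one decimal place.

$37.8 billion

With no currency drain or excess reserves, the money multiplier is m = 1/rr = 1/0.1605 ≈ 6.2305.
Money supply M = m × MB = 6.2305 × 6.07 ≈ 37.8191 billion.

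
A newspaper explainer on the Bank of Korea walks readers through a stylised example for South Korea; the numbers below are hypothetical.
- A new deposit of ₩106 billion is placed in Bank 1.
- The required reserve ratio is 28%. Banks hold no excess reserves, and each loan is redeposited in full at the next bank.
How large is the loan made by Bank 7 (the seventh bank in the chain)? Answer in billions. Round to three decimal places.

Each bank lends a fraction (1 − rr) = 0.7200 of the deposit it receives, so Bank 7 receives 106·0.7200^6 and lends 106·0.7200^7 ≈ 10.6324 billion.

₩10.632 billion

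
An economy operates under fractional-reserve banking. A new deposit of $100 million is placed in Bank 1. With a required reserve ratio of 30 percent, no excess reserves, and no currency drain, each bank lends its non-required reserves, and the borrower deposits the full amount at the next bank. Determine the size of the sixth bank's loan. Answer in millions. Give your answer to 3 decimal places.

$11.765 million

Each bank lends a fraction (1 − rr) = 0.7000 of the deposit it receives, so Bank 6 receives 100·0.7000^5 and lends 100·0.7000^6 = 11.7649 million.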